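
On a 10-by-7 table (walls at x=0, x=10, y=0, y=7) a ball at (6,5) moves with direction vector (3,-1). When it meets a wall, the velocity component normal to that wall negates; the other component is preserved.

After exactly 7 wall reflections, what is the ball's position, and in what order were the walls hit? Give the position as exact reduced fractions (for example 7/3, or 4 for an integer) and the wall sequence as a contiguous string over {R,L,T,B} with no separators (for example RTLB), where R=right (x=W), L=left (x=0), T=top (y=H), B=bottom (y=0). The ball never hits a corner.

Final position: (10,13/3)
Wall sequence: RLBRLTR

1. t=4/3 → R at (10,11/3); v=(-3,-1)
2. t=10/3 → L at (0,1/3); v=(3,-1)
3. t=1/3 → B at (1,0); v=(3,1)
4. t=3 → R at (10,3); v=(-3,1)
5. t=10/3 → L at (0,19/3); v=(3,1)
6. t=2/3 → T at (2,7); v=(3,-1)
7. t=8/3 → R at (10,13/3); v=(-3,-1)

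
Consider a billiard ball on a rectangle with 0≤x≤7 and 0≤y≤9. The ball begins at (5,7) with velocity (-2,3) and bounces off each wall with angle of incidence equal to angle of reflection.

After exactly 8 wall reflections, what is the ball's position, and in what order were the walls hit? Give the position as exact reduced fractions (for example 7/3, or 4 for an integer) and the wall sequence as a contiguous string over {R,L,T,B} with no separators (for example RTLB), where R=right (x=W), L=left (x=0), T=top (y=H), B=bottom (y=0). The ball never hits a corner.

1. t=2/3 → T at (11/3,9); v=(-2,-3)
2. t=11/6 → L at (0,7/2); v=(2,-3)
3. t=7/6 → B at (7/3,0); v=(2,3)
4. t=7/3 → R at (7,7); v=(-2,3)
5. t=2/3 → T at (17/3,9); v=(-2,-3)
6. t=17/6 → L at (0,1/2); v=(2,-3)
7. t=1/6 → B at (1/3,0); v=(2,3)
8. t=3 → T at (19/3,9); v=(2,-3)

Final position: (19/3,9)
Wall sequence: TLBRTLBT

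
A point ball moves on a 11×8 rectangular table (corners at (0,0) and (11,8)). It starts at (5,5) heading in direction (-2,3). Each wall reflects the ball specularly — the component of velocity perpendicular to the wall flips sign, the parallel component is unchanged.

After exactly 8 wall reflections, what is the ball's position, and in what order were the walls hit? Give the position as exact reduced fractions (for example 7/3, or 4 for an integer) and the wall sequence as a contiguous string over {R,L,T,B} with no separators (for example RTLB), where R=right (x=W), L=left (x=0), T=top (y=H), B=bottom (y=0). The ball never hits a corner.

Final position: (0,5/2)
Wall sequence: TLBTRBTL

1. t=1 → T at (3,8); v=(-2,-3)
2. t=3/2 → L at (0,7/2); v=(2,-3)
3. t=7/6 → B at (7/3,0); v=(2,3)
4. t=8/3 → T at (23/3,8); v=(2,-3)
5. t=5/3 → R at (11,3); v=(-2,-3)
6. t=1 → B at (9,0); v=(-2,3)
7. t=8/3 → T at (11/3,8); v=(-2,-3)
8. t=11/6 → L at (0,5/2); v=(2,-3)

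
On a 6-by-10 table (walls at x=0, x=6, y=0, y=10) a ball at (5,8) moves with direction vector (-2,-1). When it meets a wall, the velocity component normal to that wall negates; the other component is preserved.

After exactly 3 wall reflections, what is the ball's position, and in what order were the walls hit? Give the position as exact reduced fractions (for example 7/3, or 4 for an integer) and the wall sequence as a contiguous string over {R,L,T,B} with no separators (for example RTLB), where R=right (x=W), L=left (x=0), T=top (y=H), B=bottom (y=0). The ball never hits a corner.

1. t=5/2 → L at (0,11/2); v=(2,-1)
2. t=3 → R at (6,5/2); v=(-2,-1)
3. t=5/2 → B at (1,0); v=(-2,1)

Final position: (1,0)
Wall sequence: LRB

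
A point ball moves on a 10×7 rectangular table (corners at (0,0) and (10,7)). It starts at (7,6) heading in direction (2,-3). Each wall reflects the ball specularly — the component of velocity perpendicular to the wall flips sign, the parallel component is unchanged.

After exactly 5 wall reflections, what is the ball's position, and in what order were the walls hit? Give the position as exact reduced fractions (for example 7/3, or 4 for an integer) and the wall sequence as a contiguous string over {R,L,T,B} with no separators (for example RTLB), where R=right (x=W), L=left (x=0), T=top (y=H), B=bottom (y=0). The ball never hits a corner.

1. t=3/2 → R at (10,3/2); v=(-2,-3)
2. t=1/2 → B at (9,0); v=(-2,3)
3. t=7/3 → T at (13/3,7); v=(-2,-3)
4. t=13/6 → L at (0,1/2); v=(2,-3)
5. t=1/6 → B at (1/3,0); v=(2,3)

Final position: (1/3,0)
Wall sequence: RBTLB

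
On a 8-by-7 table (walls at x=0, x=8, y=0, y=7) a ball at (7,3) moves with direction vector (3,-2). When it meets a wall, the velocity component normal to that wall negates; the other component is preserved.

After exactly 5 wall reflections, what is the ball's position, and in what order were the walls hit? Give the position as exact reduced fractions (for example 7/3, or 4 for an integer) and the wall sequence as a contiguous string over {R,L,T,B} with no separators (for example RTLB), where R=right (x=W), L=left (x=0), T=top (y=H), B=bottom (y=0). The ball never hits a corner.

1. t=1/3 → R at (8,7/3); v=(-3,-2)
2. t=7/6 → B at (9/2,0); v=(-3,2)
3. t=3/2 → L at (0,3); v=(3,2)
4. t=2 → T at (6,7); v=(3,-2)
5. t=2/3 → R at (8,17/3); v=(-3,-2)

Final position: (8,17/3)
Wall sequence: RBLTR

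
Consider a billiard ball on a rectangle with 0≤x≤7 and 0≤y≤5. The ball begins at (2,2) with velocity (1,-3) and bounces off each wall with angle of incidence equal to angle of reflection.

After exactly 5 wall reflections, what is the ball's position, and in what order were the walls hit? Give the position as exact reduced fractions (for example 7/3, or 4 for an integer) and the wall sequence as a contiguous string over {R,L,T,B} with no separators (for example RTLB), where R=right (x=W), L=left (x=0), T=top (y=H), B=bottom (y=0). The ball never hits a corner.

1. t=2/3 → B at (8/3,0); v=(1,3)
2. t=5/3 → T at (13/3,5); v=(1,-3)
3. t=5/3 → B at (6,0); v=(1,3)
4. t=1 → R at (7,3); v=(-1,3)
5. t=2/3 → T at (19/3,5); v=(-1,-3)

Final position: (19/3,5)
Wall sequence: BTBRT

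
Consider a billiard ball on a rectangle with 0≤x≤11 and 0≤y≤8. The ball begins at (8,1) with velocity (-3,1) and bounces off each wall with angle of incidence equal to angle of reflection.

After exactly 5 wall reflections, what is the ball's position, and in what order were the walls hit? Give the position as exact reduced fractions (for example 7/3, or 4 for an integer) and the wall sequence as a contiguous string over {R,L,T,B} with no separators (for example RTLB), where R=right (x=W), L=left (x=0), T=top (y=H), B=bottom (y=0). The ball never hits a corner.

1. t=8/3 → L at (0,11/3); v=(3,1)
2. t=11/3 → R at (11,22/3); v=(-3,1)
3. t=2/3 → T at (9,8); v=(-3,-1)
4. t=3 → L at (0,5); v=(3,-1)
5. t=11/3 → R at (11,4/3); v=(-3,-1)

Final position: (11,4/3)
Wall sequence: LRTLR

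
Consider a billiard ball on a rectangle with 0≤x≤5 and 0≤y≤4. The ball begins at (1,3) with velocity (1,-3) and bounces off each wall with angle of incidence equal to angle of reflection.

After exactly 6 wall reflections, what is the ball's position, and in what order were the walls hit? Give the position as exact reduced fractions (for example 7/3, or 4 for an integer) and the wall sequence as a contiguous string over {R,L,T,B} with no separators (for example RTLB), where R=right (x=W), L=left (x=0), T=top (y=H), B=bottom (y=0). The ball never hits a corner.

1. t=1 → B at (2,0); v=(1,3)
2. t=4/3 → T at (10/3,4); v=(1,-3)
3. t=4/3 → B at (14/3,0); v=(1,3)
4. t=1/3 → R at (5,1); v=(-1,3)
5. t=1 → T at (4,4); v=(-1,-3)
6. t=4/3 → B at (8/3,0); v=(-1,3)

Final position: (8/3,0)
Wall sequence: BTBRTB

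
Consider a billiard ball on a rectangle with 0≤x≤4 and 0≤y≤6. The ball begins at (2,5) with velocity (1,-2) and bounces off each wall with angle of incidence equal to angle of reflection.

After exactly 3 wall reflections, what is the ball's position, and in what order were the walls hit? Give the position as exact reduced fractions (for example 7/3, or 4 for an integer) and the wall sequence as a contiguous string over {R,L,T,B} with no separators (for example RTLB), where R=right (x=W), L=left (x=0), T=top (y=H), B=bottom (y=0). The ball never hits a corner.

Final position: (1/2,6)
Wall sequence: RBT

1. t=2 → R at (4,1); v=(-1,-2)
2. t=1/2 → B at (7/2,0); v=(-1,2)
3. t=3 → T at (1/2,6); v=(-1,-2)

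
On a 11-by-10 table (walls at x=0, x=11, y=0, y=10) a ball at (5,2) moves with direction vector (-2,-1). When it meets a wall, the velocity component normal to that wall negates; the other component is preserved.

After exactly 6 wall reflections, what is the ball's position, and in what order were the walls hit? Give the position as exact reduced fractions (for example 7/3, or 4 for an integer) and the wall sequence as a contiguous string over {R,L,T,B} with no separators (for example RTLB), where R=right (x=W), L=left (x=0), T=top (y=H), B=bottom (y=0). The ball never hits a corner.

Final position: (11,3)
Wall sequence: BLRTLR

1. t=2 → B at (1,0); v=(-2,1)
2. t=1/2 → L at (0,1/2); v=(2,1)
3. t=11/2 → R at (11,6); v=(-2,1)
4. t=4 → T at (3,10); v=(-2,-1)
5. t=3/2 → L at (0,17/2); v=(2,-1)
6. t=11/2 → R at (11,3); v=(-2,-1)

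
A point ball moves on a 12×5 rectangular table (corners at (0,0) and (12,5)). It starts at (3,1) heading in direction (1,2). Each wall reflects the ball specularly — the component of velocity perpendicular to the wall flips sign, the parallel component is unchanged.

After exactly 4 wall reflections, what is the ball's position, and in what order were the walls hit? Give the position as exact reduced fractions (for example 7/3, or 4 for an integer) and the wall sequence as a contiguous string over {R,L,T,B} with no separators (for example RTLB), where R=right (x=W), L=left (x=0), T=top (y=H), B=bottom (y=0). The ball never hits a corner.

Final position: (12,1)
Wall sequence: TBTR

1. t=2 → T at (5,5); v=(1,-2)
2. t=5/2 → B at (15/2,0); v=(1,2)
3. t=5/2 → T at (10,5); v=(1,-2)
4. t=2 → R at (12,1); v=(-1,-2)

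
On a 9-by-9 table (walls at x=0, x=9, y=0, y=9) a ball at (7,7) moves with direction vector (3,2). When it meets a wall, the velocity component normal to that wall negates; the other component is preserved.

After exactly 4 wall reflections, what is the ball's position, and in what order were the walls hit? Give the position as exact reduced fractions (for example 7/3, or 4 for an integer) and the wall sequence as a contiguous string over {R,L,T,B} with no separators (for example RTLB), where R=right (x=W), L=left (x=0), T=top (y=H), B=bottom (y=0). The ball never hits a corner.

1. t=2/3 → R at (9,25/3); v=(-3,2)
2. t=1/3 → T at (8,9); v=(-3,-2)
3. t=8/3 → L at (0,11/3); v=(3,-2)
4. t=11/6 → B at (11/2,0); v=(3,2)

Final position: (11/2,0)
Wall sequence: RTLB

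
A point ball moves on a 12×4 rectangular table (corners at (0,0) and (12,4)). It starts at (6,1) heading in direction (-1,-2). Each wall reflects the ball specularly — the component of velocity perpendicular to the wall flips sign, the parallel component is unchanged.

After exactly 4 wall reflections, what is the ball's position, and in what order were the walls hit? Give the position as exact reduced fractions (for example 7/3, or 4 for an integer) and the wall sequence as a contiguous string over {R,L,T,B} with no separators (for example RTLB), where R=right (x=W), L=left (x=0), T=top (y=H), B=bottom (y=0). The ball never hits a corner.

1. t=1/2 → B at (11/2,0); v=(-1,2)
2. t=2 → T at (7/2,4); v=(-1,-2)
3. t=2 → B at (3/2,0); v=(-1,2)
4. t=3/2 → L at (0,3); v=(1,2)

Final position: (0,3)
Wall sequence: BTBL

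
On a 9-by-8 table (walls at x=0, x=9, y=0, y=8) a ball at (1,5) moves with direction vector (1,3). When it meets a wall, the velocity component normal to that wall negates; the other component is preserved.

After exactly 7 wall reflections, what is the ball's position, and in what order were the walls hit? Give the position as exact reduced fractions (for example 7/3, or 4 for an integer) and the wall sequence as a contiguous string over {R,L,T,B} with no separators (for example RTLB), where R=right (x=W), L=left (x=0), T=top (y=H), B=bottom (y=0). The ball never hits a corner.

1. t=1 → T at (2,8); v=(1,-3)
2. t=8/3 → B at (14/3,0); v=(1,3)
3. t=8/3 → T at (22/3,8); v=(1,-3)
4. t=5/3 → R at (9,3); v=(-1,-3)
5. t=1 → B at (8,0); v=(-1,3)
6. t=8/3 → T at (16/3,8); v=(-1,-3)
7. t=8/3 → B at (8/3,0); v=(-1,3)

Final position: (8/3,0)
Wall sequence: TBTRBTB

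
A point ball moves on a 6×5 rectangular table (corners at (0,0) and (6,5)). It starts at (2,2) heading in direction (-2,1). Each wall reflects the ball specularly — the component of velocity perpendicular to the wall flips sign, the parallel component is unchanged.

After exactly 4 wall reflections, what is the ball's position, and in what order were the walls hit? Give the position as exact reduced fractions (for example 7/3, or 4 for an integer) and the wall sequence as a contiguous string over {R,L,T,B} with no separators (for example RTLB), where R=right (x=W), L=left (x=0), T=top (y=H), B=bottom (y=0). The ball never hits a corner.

Final position: (0,1)
Wall sequence: LTRL

1. t=1 → L at (0,3); v=(2,1)
2. t=2 → T at (4,5); v=(2,-1)
3. t=1 → R at (6,4); v=(-2,-1)
4. t=3 → L at (0,1); v=(2,-1)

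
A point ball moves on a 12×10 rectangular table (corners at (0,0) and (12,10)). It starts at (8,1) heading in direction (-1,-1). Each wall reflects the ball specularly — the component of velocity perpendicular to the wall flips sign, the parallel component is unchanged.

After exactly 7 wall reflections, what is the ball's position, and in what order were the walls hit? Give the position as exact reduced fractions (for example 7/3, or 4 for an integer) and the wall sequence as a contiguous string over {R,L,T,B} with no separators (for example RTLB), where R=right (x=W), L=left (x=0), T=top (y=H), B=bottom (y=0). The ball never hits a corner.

Final position: (0,9)
Wall sequence: BLTRBTL

1. t=1 → B at (7,0); v=(-1,1)
2. t=7 → L at (0,7); v=(1,1)
3. t=3 → T at (3,10); v=(1,-1)
4. t=9 → R at (12,1); v=(-1,-1)
5. t=1 → B at (11,0); v=(-1,1)
6. t=10 → T at (1,10); v=(-1,-1)
7. t=1 → L at (0,9); v=(1,-1)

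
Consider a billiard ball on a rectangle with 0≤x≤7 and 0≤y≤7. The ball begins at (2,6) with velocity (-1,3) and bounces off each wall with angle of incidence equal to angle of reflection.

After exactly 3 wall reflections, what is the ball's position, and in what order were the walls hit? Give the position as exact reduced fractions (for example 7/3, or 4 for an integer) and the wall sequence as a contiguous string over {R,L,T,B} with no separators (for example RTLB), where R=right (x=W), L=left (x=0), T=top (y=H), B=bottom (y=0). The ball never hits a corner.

Final position: (2/3,0)
Wall sequence: TLB

1. t=1/3 → T at (5/3,7); v=(-1,-3)
2. t=5/3 → L at (0,2); v=(1,-3)
3. t=2/3 → B at (2/3,0); v=(1,3)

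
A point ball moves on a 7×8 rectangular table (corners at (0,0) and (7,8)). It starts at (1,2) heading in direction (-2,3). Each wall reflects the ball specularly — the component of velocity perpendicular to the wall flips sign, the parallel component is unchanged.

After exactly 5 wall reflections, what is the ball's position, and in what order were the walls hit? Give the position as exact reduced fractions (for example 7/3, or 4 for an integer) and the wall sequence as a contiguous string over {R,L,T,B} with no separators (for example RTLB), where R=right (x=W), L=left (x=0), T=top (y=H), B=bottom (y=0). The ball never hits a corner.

Final position: (1/3,8)
Wall sequence: LTRBT

1. t=1/2 → L at (0,7/2); v=(2,3)
2. t=3/2 → T at (3,8); v=(2,-3)
3. t=2 → R at (7,2); v=(-2,-3)
4. t=2/3 → B at (17/3,0); v=(-2,3)
5. t=8/3 → T at (1/3,8); v=(-2,-3)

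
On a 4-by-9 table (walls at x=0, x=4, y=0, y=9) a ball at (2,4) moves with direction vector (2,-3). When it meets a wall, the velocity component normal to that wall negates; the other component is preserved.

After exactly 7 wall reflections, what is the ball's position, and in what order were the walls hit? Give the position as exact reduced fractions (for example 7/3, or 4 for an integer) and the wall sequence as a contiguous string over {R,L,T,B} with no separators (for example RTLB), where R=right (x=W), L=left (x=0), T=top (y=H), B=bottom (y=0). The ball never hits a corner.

1. t=1 → R at (4,1); v=(-2,-3)
2. t=1/3 → B at (10/3,0); v=(-2,3)
3. t=5/3 → L at (0,5); v=(2,3)
4. t=4/3 → T at (8/3,9); v=(2,-3)
5. t=2/3 → R at (4,7); v=(-2,-3)
6. t=2 → L at (0,1); v=(2,-3)
7. t=1/3 → B at (2/3,0); v=(2,3)

Final position: (2/3,0)
Wall sequence: RBLTRLB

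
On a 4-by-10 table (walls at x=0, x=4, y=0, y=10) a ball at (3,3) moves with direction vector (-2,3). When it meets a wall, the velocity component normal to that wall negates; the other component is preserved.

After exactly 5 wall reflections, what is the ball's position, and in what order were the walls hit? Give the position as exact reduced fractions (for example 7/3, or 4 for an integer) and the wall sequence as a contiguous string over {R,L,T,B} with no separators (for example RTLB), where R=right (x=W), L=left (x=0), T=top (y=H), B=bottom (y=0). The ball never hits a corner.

1. t=3/2 → L at (0,15/2); v=(2,3)
2. t=5/6 → T at (5/3,10); v=(2,-3)
3. t=7/6 → R at (4,13/2); v=(-2,-3)
4. t=2 → L at (0,1/2); v=(2,-3)
5. t=1/6 → B at (1/3,0); v=(2,3)

Final position: (1/3,0)
Wall sequence: LTRLB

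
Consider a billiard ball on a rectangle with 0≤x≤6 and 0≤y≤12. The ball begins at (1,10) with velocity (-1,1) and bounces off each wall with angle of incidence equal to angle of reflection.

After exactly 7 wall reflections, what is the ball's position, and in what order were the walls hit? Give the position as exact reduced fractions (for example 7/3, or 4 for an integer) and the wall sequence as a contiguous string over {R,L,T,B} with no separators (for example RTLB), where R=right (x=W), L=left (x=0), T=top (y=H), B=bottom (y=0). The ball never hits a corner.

1. t=1 → L at (0,11); v=(1,1)
2. t=1 → T at (1,12); v=(1,-1)
3. t=5 → R at (6,7); v=(-1,-1)
4. t=6 → L at (0,1); v=(1,-1)
5. t=1 → B at (1,0); v=(1,1)
6. t=5 → R at (6,5); v=(-1,1)
7. t=6 → L at (0,11); v=(1,1)

Final position: (0,11)
Wall sequence: LTRLBRL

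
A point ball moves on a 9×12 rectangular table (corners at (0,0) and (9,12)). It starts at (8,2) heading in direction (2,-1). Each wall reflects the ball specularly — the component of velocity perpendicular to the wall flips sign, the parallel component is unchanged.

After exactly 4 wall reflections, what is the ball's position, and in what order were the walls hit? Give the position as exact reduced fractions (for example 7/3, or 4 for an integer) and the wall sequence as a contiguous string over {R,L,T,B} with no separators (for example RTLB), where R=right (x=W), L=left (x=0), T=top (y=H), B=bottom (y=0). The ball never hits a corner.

1. t=1/2 → R at (9,3/2); v=(-2,-1)
2. t=3/2 → B at (6,0); v=(-2,1)
3. t=3 → L at (0,3); v=(2,1)
4. t=9/2 → R at (9,15/2); v=(-2,1)

Final position: (9,15/2)
Wall sequence: RBLR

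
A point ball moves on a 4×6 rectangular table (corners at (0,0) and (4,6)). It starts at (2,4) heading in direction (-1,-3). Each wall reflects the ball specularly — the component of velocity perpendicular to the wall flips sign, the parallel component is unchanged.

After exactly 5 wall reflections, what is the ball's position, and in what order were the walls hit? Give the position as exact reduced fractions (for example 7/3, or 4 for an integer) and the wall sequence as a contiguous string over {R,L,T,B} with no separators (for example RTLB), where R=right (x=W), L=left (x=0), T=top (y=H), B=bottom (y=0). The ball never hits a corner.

1. t=4/3 → B at (2/3,0); v=(-1,3)
2. t=2/3 → L at (0,2); v=(1,3)
3. t=4/3 → T at (4/3,6); v=(1,-3)
4. t=2 → B at (10/3,0); v=(1,3)
5. t=2/3 → R at (4,2); v=(-1,3)

Final position: (4,2)
Wall sequence: BLTBR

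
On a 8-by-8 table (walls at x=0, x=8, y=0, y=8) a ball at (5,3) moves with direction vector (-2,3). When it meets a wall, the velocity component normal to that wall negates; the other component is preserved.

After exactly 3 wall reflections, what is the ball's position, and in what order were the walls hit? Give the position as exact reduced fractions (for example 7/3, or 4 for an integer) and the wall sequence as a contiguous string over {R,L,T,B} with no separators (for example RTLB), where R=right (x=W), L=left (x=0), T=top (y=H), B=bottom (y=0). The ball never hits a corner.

1. t=5/3 → T at (5/3,8); v=(-2,-3)
2. t=5/6 → L at (0,11/2); v=(2,-3)
3. t=11/6 → B at (11/3,0); v=(2,3)

Final position: (11/3,0)
Wall sequence: TLB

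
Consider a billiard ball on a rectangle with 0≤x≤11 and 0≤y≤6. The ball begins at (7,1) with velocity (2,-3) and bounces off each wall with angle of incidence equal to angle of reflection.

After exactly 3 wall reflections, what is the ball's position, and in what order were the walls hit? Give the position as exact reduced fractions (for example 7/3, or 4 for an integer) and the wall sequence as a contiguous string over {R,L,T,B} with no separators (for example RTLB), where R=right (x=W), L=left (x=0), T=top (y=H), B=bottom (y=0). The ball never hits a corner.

Final position: (31/3,6)
Wall sequence: BRT

1. t=1/3 → B at (23/3,0); v=(2,3)
2. t=5/3 → R at (11,5); v=(-2,3)
3. t=1/3 → T at (31/3,6); v=(-2,-3)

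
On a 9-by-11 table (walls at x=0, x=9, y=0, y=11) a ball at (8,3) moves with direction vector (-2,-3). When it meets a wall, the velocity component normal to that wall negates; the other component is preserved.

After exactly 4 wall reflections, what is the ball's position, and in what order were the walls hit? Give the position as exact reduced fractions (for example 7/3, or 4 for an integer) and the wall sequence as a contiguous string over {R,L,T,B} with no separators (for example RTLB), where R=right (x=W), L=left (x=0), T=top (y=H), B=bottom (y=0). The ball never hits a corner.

1. t=1 → B at (6,0); v=(-2,3)
2. t=3 → L at (0,9); v=(2,3)
3. t=2/3 → T at (4/3,11); v=(2,-3)
4. t=11/3 → B at (26/3,0); v=(2,3)

Final position: (26/3,0)
Wall sequence: BLTB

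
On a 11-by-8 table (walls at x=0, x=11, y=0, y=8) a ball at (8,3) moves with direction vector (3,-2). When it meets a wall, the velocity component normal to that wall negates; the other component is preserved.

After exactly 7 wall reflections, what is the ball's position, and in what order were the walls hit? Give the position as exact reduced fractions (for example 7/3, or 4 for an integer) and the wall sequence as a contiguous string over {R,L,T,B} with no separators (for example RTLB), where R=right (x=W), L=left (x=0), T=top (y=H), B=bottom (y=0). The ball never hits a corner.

1. t=1 → R at (11,1); v=(-3,-2)
2. t=1/2 → B at (19/2,0); v=(-3,2)
3. t=19/6 → L at (0,19/3); v=(3,2)
4. t=5/6 → T at (5/2,8); v=(3,-2)
5. t=17/6 → R at (11,7/3); v=(-3,-2)
6. t=7/6 → B at (15/2,0); v=(-3,2)
7. t=5/2 → L at (0,5); v=(3,2)

Final position: (0,5)
Wall sequence: RBLTRBL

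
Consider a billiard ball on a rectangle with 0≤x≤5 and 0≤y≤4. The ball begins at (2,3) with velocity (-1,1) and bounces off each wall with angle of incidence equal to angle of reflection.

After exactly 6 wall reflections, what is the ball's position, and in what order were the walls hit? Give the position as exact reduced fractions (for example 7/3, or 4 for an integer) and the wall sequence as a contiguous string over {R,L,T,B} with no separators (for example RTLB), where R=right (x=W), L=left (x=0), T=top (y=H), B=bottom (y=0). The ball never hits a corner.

Final position: (0,1)
Wall sequence: TLBRTL

1. t=1 → T at (1,4); v=(-1,-1)
2. t=1 → L at (0,3); v=(1,-1)
3. t=3 → B at (3,0); v=(1,1)
4. t=2 → R at (5,2); v=(-1,1)
5. t=2 → T at (3,4); v=(-1,-1)
6. t=3 → L at (0,1); v=(1,-1)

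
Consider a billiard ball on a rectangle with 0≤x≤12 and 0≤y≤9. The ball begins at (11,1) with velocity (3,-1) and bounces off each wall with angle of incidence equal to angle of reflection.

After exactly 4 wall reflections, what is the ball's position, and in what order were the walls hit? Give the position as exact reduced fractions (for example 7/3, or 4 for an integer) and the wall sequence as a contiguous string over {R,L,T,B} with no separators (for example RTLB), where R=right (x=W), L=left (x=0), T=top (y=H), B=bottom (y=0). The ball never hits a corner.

Final position: (12,22/3)
Wall sequence: RBLR

1. t=1/3 → R at (12,2/3); v=(-3,-1)
2. t=2/3 → B at (10,0); v=(-3,1)
3. t=10/3 → L at (0,10/3); v=(3,1)
4. t=4 → R at (12,22/3); v=(-3,1)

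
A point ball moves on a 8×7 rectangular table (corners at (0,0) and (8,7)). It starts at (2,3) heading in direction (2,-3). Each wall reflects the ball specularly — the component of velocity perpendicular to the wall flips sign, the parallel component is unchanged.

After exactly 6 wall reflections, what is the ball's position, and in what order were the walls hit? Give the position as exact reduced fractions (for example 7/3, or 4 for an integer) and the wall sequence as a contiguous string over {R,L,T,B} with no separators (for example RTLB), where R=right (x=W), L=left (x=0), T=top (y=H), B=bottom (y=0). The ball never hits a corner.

1. t=1 → B at (4,0); v=(2,3)
2. t=2 → R at (8,6); v=(-2,3)
3. t=1/3 → T at (22/3,7); v=(-2,-3)
4. t=7/3 → B at (8/3,0); v=(-2,3)
5. t=4/3 → L at (0,4); v=(2,3)
6. t=1 → T at (2,7); v=(2,-3)

Final position: (2,7)
Wall sequence: BRTBLT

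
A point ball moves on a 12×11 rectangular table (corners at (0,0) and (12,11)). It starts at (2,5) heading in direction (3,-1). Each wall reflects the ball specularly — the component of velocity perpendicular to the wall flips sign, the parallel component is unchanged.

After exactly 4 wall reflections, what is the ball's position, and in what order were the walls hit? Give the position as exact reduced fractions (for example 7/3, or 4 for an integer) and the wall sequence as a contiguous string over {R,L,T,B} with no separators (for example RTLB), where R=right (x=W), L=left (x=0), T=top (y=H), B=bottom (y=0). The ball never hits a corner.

Final position: (12,19/3)
Wall sequence: RBLR

1. t=10/3 → R at (12,5/3); v=(-3,-1)
2. t=5/3 → B at (7,0); v=(-3,1)
3. t=7/3 → L at (0,7/3); v=(3,1)
4. t=4 → R at (12,19/3); v=(-3,1)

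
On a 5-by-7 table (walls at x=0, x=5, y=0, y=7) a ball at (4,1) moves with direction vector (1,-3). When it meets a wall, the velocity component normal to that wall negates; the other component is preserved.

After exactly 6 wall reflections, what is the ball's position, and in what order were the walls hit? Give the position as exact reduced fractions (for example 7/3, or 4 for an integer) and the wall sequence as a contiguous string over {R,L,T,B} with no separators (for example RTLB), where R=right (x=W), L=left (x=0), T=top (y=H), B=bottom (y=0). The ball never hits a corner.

Final position: (4/3,7)
Wall sequence: BRTBLT

1. t=1/3 → B at (13/3,0); v=(1,3)
2. t=2/3 → R at (5,2); v=(-1,3)
3. t=5/3 → T at (10/3,7); v=(-1,-3)
4. t=7/3 → B at (1,0); v=(-1,3)
5. t=1 → L at (0,3); v=(1,3)
6. t=4/3 → T at (4/3,7); v=(1,-3)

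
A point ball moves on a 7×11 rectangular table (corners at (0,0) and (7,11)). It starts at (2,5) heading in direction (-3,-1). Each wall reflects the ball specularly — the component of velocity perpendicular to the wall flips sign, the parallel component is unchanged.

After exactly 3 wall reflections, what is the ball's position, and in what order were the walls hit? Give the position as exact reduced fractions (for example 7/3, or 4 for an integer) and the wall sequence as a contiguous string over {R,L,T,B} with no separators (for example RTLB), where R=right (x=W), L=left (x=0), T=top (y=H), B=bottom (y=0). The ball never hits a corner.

1. t=2/3 → L at (0,13/3); v=(3,-1)
2. t=7/3 → R at (7,2); v=(-3,-1)
3. t=2 → B at (1,0); v=(-3,1)

Final position: (1,0)
Wall sequence: LRB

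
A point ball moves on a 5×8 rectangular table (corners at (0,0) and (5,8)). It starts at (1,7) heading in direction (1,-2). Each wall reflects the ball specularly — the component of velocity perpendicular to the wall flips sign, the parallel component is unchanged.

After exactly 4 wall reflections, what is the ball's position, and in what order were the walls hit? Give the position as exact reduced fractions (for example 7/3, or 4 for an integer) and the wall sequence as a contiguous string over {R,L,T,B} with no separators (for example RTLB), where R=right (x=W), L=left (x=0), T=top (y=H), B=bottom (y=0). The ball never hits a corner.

Final position: (0,5)
Wall sequence: BRTL

1. t=7/2 → B at (9/2,0); v=(1,2)
2. t=1/2 → R at (5,1); v=(-1,2)
3. t=7/2 → T at (3/2,8); v=(-1,-2)
4. t=3/2 → L at (0,5); v=(1,-2)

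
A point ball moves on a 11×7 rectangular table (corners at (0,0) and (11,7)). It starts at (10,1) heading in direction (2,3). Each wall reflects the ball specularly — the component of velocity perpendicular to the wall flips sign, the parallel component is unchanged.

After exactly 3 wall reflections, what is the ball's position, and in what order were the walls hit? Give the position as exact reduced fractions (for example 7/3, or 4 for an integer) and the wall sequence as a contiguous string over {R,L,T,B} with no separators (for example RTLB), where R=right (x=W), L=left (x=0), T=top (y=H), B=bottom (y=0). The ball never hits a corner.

Final position: (10/3,0)
Wall sequence: RTB

1. t=1/2 → R at (11,5/2); v=(-2,3)
2. t=3/2 → T at (8,7); v=(-2,-3)
3. t=7/3 → B at (10/3,0); v=(-2,3)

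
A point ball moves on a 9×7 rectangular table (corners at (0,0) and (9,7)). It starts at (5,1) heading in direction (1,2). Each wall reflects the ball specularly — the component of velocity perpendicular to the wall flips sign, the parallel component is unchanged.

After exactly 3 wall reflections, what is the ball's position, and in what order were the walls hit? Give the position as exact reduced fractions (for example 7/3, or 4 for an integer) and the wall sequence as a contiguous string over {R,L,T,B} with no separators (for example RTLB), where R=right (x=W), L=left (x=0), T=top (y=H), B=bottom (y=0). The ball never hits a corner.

1. t=3 → T at (8,7); v=(1,-2)
2. t=1 → R at (9,5); v=(-1,-2)
3. t=5/2 → B at (13/2,0); v=(-1,2)

Final position: (13/2,0)
Wall sequence: TRB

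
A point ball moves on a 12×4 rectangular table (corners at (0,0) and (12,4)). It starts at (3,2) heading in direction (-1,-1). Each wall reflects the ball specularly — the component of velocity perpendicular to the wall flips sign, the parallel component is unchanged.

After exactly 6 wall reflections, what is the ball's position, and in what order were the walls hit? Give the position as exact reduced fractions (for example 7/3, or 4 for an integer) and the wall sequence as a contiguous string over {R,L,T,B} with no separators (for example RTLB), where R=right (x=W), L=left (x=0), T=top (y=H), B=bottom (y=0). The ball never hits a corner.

Final position: (12,3)
Wall sequence: BLTBTR

1. t=2 → B at (1,0); v=(-1,1)
2. t=1 → L at (0,1); v=(1,1)
3. t=3 → T at (3,4); v=(1,-1)
4. t=4 → B at (7,0); v=(1,1)
5. t=4 → T at (11,4); v=(1,-1)
6. t=1 → R at (12,3); v=(-1,-1)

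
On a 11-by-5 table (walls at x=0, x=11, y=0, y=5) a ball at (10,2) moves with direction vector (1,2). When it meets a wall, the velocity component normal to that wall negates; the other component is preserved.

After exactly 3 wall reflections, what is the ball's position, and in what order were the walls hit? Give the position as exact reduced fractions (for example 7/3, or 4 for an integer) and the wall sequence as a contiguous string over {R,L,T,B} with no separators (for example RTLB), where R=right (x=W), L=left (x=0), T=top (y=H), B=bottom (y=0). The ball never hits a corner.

Final position: (8,0)
Wall sequence: RTB

1. t=1 → R at (11,4); v=(-1,2)
2. t=1/2 → T at (21/2,5); v=(-1,-2)
3. t=5/2 → B at (8,0); v=(-1,2)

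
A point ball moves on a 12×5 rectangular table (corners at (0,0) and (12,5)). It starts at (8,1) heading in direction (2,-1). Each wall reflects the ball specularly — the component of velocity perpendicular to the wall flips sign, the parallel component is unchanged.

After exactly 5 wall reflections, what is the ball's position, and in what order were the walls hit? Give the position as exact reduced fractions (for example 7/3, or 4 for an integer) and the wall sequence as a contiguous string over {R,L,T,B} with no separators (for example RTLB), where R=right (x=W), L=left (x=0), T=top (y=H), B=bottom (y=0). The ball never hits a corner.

Final position: (6,0)
Wall sequence: BRTLB

1. t=1 → B at (10,0); v=(2,1)
2. t=1 → R at (12,1); v=(-2,1)
3. t=4 → T at (4,5); v=(-2,-1)
4. t=2 → L at (0,3); v=(2,-1)
5. t=3 → B at (6,0); v=(2,1)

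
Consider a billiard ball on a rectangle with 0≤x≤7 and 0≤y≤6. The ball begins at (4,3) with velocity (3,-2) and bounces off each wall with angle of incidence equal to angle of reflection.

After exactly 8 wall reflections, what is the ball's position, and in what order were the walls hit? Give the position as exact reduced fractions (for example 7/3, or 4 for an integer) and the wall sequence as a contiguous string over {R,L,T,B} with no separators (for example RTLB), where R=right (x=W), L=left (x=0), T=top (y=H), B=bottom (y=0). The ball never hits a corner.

Final position: (7,17/3)
Wall sequence: RBLTRBLR

1. t=1 → R at (7,1); v=(-3,-2)
2. t=1/2 → B at (11/2,0); v=(-3,2)
3. t=11/6 → L at (0,11/3); v=(3,2)
4. t=7/6 → T at (7/2,6); v=(3,-2)
5. t=7/6 → R at (7,11/3); v=(-3,-2)
6. t=11/6 → B at (3/2,0); v=(-3,2)
7. t=1/2 → L at (0,1); v=(3,2)
8. t=7/3 → R at (7,17/3); v=(-3,2)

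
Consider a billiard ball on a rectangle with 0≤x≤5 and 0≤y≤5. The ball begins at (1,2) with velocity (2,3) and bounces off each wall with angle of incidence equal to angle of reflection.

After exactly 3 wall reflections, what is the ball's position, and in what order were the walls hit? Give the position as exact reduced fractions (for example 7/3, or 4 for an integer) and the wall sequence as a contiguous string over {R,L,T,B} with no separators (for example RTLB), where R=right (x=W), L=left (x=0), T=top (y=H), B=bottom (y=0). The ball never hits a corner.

Final position: (11/3,0)
Wall sequence: TRB

1. t=1 → T at (3,5); v=(2,-3)
2. t=1 → R at (5,2); v=(-2,-3)
3. t=2/3 → B at (11/3,0); v=(-2,3)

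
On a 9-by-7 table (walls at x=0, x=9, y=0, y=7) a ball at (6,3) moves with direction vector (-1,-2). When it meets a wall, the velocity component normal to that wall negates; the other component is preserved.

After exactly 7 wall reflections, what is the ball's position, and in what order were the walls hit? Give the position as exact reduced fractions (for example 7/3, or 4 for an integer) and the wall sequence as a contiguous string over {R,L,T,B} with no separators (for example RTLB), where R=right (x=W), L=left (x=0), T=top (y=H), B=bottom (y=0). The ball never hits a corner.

Final position: (17/2,0)
Wall sequence: BTLBTRB

1. t=3/2 → B at (9/2,0); v=(-1,2)
2. t=7/2 → T at (1,7); v=(-1,-2)
3. t=1 → L at (0,5); v=(1,-2)
4. t=5/2 → B at (5/2,0); v=(1,2)
5. t=7/2 → T at (6,7); v=(1,-2)
6. t=3 → R at (9,1); v=(-1,-2)
7. t=1/2 → B at (17/2,0); v=(-1,2)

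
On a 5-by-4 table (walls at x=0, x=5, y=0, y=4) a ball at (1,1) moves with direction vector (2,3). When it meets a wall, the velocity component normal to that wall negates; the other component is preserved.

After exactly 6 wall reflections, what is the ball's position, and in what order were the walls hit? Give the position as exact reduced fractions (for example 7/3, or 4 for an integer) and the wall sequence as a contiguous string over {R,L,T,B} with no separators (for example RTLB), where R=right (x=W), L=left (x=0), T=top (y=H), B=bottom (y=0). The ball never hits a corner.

Final position: (1,0)
Wall sequence: TRBTLB

1. t=1 → T at (3,4); v=(2,-3)
2. t=1 → R at (5,1); v=(-2,-3)
3. t=1/3 → B at (13/3,0); v=(-2,3)
4. t=4/3 → T at (5/3,4); v=(-2,-3)
5. t=5/6 → L at (0,3/2); v=(2,-3)
6. t=1/2 → B at (1,0); v=(2,3)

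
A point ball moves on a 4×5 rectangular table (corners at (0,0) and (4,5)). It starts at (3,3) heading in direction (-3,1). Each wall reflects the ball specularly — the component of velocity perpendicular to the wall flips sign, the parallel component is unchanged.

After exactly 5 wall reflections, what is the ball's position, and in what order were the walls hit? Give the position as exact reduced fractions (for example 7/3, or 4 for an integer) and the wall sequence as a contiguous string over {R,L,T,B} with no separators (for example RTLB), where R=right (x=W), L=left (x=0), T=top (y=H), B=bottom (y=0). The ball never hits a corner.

1. t=1 → L at (0,4); v=(3,1)
2. t=1 → T at (3,5); v=(3,-1)
3. t=1/3 → R at (4,14/3); v=(-3,-1)
4. t=4/3 → L at (0,10/3); v=(3,-1)
5. t=4/3 → R at (4,2); v=(-3,-1)

Final position: (4,2)
Wall sequence: LTRLR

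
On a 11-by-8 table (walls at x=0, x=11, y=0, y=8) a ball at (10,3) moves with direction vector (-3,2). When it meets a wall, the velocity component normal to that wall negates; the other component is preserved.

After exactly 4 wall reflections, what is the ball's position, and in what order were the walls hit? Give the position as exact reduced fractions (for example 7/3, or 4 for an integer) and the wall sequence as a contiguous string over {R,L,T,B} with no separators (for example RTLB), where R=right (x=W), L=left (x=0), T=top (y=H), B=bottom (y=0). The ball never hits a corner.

1. t=5/2 → T at (5/2,8); v=(-3,-2)
2. t=5/6 → L at (0,19/3); v=(3,-2)
3. t=19/6 → B at (19/2,0); v=(3,2)
4. t=1/2 → R at (11,1); v=(-3,2)

Final position: (11,1)
Wall sequence: TLBR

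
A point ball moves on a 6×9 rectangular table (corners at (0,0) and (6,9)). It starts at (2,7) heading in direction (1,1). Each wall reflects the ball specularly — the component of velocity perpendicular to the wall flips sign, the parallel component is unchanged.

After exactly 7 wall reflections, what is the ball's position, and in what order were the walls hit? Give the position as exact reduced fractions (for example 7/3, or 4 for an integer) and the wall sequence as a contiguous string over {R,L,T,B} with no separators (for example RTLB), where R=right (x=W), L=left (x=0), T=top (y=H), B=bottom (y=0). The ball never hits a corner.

1. t=2 → T at (4,9); v=(1,-1)
2. t=2 → R at (6,7); v=(-1,-1)
3. t=6 → L at (0,1); v=(1,-1)
4. t=1 → B at (1,0); v=(1,1)
5. t=5 → R at (6,5); v=(-1,1)
6. t=4 → T at (2,9); v=(-1,-1)
7. t=2 → L at (0,7); v=(1,-1)

Final position: (0,7)
Wall sequence: TRLBRTL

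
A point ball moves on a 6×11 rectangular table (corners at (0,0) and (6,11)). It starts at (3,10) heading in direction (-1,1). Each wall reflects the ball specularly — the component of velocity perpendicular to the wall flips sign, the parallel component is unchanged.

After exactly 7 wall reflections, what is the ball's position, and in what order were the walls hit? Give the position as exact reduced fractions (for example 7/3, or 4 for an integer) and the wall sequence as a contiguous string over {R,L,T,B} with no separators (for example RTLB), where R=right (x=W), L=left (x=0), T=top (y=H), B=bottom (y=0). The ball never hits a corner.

1. t=1 → T at (2,11); v=(-1,-1)
2. t=2 → L at (0,9); v=(1,-1)
3. t=6 → R at (6,3); v=(-1,-1)
4. t=3 → B at (3,0); v=(-1,1)
5. t=3 → L at (0,3); v=(1,1)
6. t=6 → R at (6,9); v=(-1,1)
7. t=2 → T at (4,11); v=(-1,-1)

Final position: (4,11)
Wall sequence: TLRBLRT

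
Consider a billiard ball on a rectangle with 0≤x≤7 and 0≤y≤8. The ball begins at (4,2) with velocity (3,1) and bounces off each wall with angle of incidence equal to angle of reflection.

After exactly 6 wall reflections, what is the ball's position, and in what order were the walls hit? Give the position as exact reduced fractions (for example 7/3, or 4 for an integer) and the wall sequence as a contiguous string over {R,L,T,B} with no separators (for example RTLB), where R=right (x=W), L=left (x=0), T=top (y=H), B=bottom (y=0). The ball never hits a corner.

Final position: (7,11/3)
Wall sequence: RLRTLR

1. t=1 → R at (7,3); v=(-3,1)
2. t=7/3 → L at (0,16/3); v=(3,1)
3. t=7/3 → R at (7,23/3); v=(-3,1)
4. t=1/3 → T at (6,8); v=(-3,-1)
5. t=2 → L at (0,6); v=(3,-1)
6. t=7/3 → R at (7,11/3); v=(-3,-1)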